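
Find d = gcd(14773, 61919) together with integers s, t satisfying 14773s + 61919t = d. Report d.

11

Apply Euclid's algorithm to 61919 and 14773:
61919 = 4·14773 + 2827
14773 = 5·2827 + 638
2827 = 4·638 + 275
638 = 2·275 + 88
275 = 3·88 + 11
88 = 8·11 + 0
gcd(14773, 61919) = 11.
Express as a combination:
11 = 275 − 3·88
11 = −3·638 + 7·275
11 = 7·2827 − 31·638
11 = −31·14773 + 162·2827
11 = 162·61919 − 679·14773
So 11 = (162)·61919 + (-679)·14773.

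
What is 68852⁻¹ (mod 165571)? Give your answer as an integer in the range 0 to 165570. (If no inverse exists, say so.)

no inverse exists

Compute gcd(68852, 165571):
165571 = 2×68852 + 27867
68852 = 2×27867 + 13118
27867 = 2×13118 + 1631
13118 = 8×1631 + 70
1631 = 23×70 + 21
70 = 3×21 + 7
21 = 3×7 + 0
Since gcd = 7 > 1, 68852 is not a unit mod 165571.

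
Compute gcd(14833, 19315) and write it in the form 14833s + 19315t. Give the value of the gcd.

1

Apply Euclid's algorithm to 19315 and 14833:
19315 = 1×14833 + 4482
14833 = 3×4482 + 1387
4482 = 3×1387 + 321
1387 = 4×321 + 103
321 = 3×103 + 12
103 = 8×12 + 7
12 = 1×7 + 5
7 = 1×5 + 2
5 = 2×2 + 1
2 = 2×1 + 0
gcd(14833, 19315) = 1.
Working backward:
1 = 5 − 2·2
1 = −2·7 + 3·5
1 = 3·12 − 5·7
1 = −5·103 + 43·12
1 = 43·321 − 134·103
1 = −134·1387 + 579·321
1 = 579·4482 − 1871·1387
1 = −1871·14833 + 6192·4482
1 = 6192·19315 − 8063·14833
So 1 = (6192)·19315 + (-8063)·14833.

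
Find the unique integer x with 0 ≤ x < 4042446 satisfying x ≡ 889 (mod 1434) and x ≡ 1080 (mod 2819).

Write x = 889 + 1434·k. Then 1434·k ≡ 1080 − 889 ≡ 191 (mod 2819).
Need 1434⁻¹ mod 2819. Extended Euclid on (2819, 1434):
2819 = 1*1434 + 1385
1434 = 1*1385 + 49
1385 = 28*49 + 13
49 = 3*13 + 10
13 = 1*10 + 3
10 = 3*3 + 1
3 = 3*1 + 0
Back-substitute:
1 = 10 − 3·3
1 = −3·13 + 4·10
1 = 4·49 − 15·13
1 = −15·1385 + 424·49
1 = 424·1434 − 439·1385
1 = −439·2819 + 863·1434
1434⁻¹ ≡ 863 (mod 2819), so k ≡ 863·191 ≡ 1331 (mod 2819).
x = 889 + 1434·1331 = 1909543.

1909543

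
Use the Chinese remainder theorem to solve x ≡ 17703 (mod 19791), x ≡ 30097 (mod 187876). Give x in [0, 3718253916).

Write x = 17703 + 19791·k. Then 19791·k ≡ 30097 − 17703 ≡ 12394 (mod 187876).
Need 19791⁻¹ mod 187876. Extended Euclid on (187876, 19791):
187876 = 9*19791 + 9757
19791 = 2*9757 + 277
9757 = 35*277 + 62
277 = 4*62 + 29
62 = 2*29 + 4
29 = 7*4 + 1
4 = 4*1 + 0
Back-substitute:
1 = 29 − 7·4
1 = −7·62 + 15·29
1 = 15·277 − 67·62
1 = −67·9757 + 2360·277
1 = 2360·19791 − 4787·9757
1 = −4787·187876 + 45443·19791
19791⁻¹ ≡ 45443 (mod 187876), so k ≡ 45443·12394 ≡ 156170 (mod 187876).
x = 17703 + 19791·156170 = 3090778173.

3090778173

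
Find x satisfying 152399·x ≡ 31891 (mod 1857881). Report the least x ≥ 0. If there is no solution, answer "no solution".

First find gcd(152399, 1857881):
1857881 = 12·152399 + 29093
152399 = 5·29093 + 6934
29093 = 4·6934 + 1357
6934 = 5·1357 + 149
1357 = 9·149 + 16
149 = 9·16 + 5
16 = 3·5 + 1
5 = 5·1 + 0
gcd = 1, so a unique solution mod 1857881 exists.
Back-substitute for the Bézout coefficients:
1 = 16 − 3·5
1 = −3·149 + 28·16
1 = 28·1357 − 255·149
1 = −255·6934 + 1303·1357
1 = 1303·29093 − 5467·6934
1 = −5467·152399 + 28638·29093
1 = 28638·1857881 − 349123·152399
So 152399·(-349123) ≡ 1 (mod 1857881), giving 152399⁻¹ ≡ 1508758.
x ≡ 152399⁻¹·31891 ≡ 1508758·31891 ≡ 399240 (mod 1857881).

399240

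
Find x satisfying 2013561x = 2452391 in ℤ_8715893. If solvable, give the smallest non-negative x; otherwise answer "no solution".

First find gcd(2013561, 8715893):
8715893 = 4·2013561 + 661649
2013561 = 3·661649 + 28614
661649 = 23·28614 + 3527
28614 = 8·3527 + 398
3527 = 8·398 + 343
398 = 1·343 + 55
343 = 6·55 + 13
55 = 4·13 + 3
13 = 4·3 + 1
3 = 3·1 + 0
gcd = 1, so a unique solution mod 8715893 exists.
Back-substitute for the Bézout coefficients:
1 = 13 − 4·3
1 = −4·55 + 17·13
1 = 17·343 − 106·55
1 = −106·398 + 123·343
1 = 123·3527 − 1090·398
1 = −1090·28614 + 8843·3527
1 = 8843·661649 − 204479·28614
1 = −204479·2013561 + 622280·661649
1 = 622280·8715893 − 2693599·2013561
So 2013561·(-2693599) ≡ 1 (mod 8715893), giving 2013561⁻¹ ≡ 6022294.
x ≡ 2013561⁻¹·2452391 ≡ 6022294·2452391 ≡ 8643598 (mod 8715893).

8643598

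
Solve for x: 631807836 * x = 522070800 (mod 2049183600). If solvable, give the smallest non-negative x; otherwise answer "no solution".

First find gcd(631807836, 2049183600):
2049183600 = 3×631807836 + 153760092
631807836 = 4×153760092 + 16767468
153760092 = 9×16767468 + 2852880
16767468 = 5×2852880 + 2503068
2852880 = 1×2503068 + 349812
2503068 = 7×349812 + 54384
349812 = 6×54384 + 23508
54384 = 2×23508 + 7368
23508 = 3×7368 + 1404
7368 = 5×1404 + 348
1404 = 4×348 + 12
348 = 29×12 + 0
gcd = 12 and 12 | 522070800, so solutions exist. Divide through by 12: 52650653x ≡ 43505900 (mod 170765300).
Now find 52650653⁻¹ mod 170765300:
170765300 = 3*52650653 + 12813341
52650653 = 4*12813341 + 1397289
12813341 = 9*1397289 + 237740
1397289 = 5*237740 + 208589
237740 = 1*208589 + 29151
208589 = 7*29151 + 4532
29151 = 6*4532 + 1959
4532 = 2*1959 + 614
1959 = 3*614 + 117
614 = 5*117 + 29
117 = 4*29 + 1
29 = 29*1 + 0
Back-substitute:
1 = 117 − 4·29
1 = −4·614 + 21·117
1 = 21·1959 − 67·614
1 = −67·4532 + 155·1959
1 = 155·29151 − 997·4532
1 = −997·208589 + 7134·29151
1 = 7134·237740 − 8131·208589
1 = −8131·1397289 + 47789·237740
1 = 47789·12813341 − 438232·1397289
1 = −438232·52650653 + 1800717·12813341
1 = 1800717·170765300 − 5840383·52650653
So 52650653·(-5840383) ≡ 1 (mod 170765300), i.e. 52650653⁻¹ ≡ 164924917.
Then x ≡ 164924917·43505900 ≡ 133967100 (mod 170765300); the smallest non-negative solution is x = 133967100.

133967100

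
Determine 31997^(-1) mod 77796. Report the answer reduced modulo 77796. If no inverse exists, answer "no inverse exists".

Run Euclid on (77796, 31997):
77796 = 2×31997 + 13802
31997 = 2×13802 + 4393
13802 = 3×4393 + 623
4393 = 7×623 + 32
623 = 19×32 + 15
32 = 2×15 + 2
15 = 7×2 + 1
2 = 2×1 + 0
The gcd is 1. Working backward:
1 = 15 − 7·2
1 = −7·32 + 15·15
1 = 15·623 − 292·32
1 = −292·4393 + 2059·623
1 = 2059·13802 − 6469·4393
1 = −6469·31997 + 14997·13802
1 = 14997·77796 − 36463·31997
So 31997·(-36463) ≡ 1 (mod 77796), and -36463 ≡ 41333 (mod 77796).

41333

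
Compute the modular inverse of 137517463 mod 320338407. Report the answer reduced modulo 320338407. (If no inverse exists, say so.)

Run Euclid on (320338407, 137517463):
320338407 = 2*137517463 + 45303481
137517463 = 3*45303481 + 1607020
45303481 = 28*1607020 + 306921
1607020 = 5*306921 + 72415
306921 = 4*72415 + 17261
72415 = 4*17261 + 3371
17261 = 5*3371 + 406
3371 = 8*406 + 123
406 = 3*123 + 37
123 = 3*37 + 12
37 = 3*12 + 1
12 = 12*1 + 0
Since gcd(137517463, 320338407) = 1, back-substitute to write 1 as a combination:
1 = 37 − 3·12
1 = −3·123 + 10·37
1 = 10·406 − 33·123
1 = −33·3371 + 274·406
1 = 274·17261 − 1403·3371
1 = −1403·72415 + 5886·17261
1 = 5886·306921 − 24947·72415
1 = −24947·1607020 + 130621·306921
1 = 130621·45303481 − 3682335·1607020
1 = −3682335·137517463 + 11177626·45303481
1 = 11177626·320338407 − 26037587·137517463
So 137517463·(-26037587) ≡ 1 (mod 320338407), and -26037587 ≡ 294300820 (mod 320338407).

294300820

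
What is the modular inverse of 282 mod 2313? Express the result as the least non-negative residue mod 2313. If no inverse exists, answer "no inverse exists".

Euclidean algorithm on 2313, 282:
2313 = 8·282 + 57
282 = 4·57 + 54
57 = 1·54 + 3
54 = 18·3 + 0
The gcd is 3, not 1, hence no inverse exists.

no inverse exists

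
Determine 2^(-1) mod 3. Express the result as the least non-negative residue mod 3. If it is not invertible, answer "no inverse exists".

Apply the Euclidean algorithm to 3 and 2:
3 = 1·2 + 1
2 = 2·1 + 0
The gcd is 1. Working backward:
1 = 3 − 2
Thus 2·(-1) ≡ 1 (mod 3); reducing, -1 mod 3 = 2.

2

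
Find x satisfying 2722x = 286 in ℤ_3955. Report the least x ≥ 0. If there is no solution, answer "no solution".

First find gcd(2722, 3955):
3955 = 1×2722 + 1233
2722 = 2×1233 + 256
1233 = 4×256 + 209
256 = 1×209 + 47
209 = 4×47 + 21
47 = 2×21 + 5
21 = 4×5 + 1
5 = 5×1 + 0
gcd = 1, so a unique solution mod 3955 exists.
Back-substitute for the Bézout coefficients:
1 = 21 − 4·5
1 = −4·47 + 9·21
1 = 9·209 − 40·47
1 = −40·256 + 49·209
1 = 49·1233 − 236·256
1 = −236·2722 + 521·1233
1 = 521·3955 − 757·2722
So 2722·(-757) ≡ 1 (mod 3955), giving 2722⁻¹ ≡ 3198.
x ≡ 2722⁻¹·286 ≡ 3198·286 ≡ 1023 (mod 3955).

1023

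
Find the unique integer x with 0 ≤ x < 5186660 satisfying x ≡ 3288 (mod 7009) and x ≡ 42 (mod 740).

2568582

Write x = 3288 + 7009·k. Then 7009·k ≡ 42 − 3288 ≡ 454 (mod 740).
Need 7009⁻¹ mod 740. Extended Euclid on (740, 349):
740 = 2·349 + 42
349 = 8·42 + 13
42 = 3·13 + 3
13 = 4·3 + 1
3 = 3·1 + 0
Back-substitute:
1 = 13 − 4·3
1 = −4·42 + 13·13
1 = 13·349 − 108·42
1 = −108·740 + 229·349
7009⁻¹ ≡ 229 (mod 740), so k ≡ 229·454 ≡ 366 (mod 740).
x = 3288 + 7009·366 = 2568582.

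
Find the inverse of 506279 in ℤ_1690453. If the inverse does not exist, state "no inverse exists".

Run Euclid on (1690453, 506279):
1690453 = 3×506279 + 171616
506279 = 2×171616 + 163047
171616 = 1×163047 + 8569
163047 = 19×8569 + 236
8569 = 36×236 + 73
236 = 3×73 + 17
73 = 4×17 + 5
17 = 3×5 + 2
5 = 2×2 + 1
2 = 2×1 + 0
The gcd is 1. Working backward:
1 = 5 − 2·2
1 = −2·17 + 7·5
1 = 7·73 − 30·17
1 = −30·236 + 97·73
1 = 97·8569 − 3522·236
1 = −3522·163047 + 67015·8569
1 = 67015·171616 − 70537·163047
1 = −70537·506279 + 208089·171616
1 = 208089·1690453 − 694804·506279
So 506279·(-694804) ≡ 1 (mod 1690453), and -694804 ≡ 995649 (mod 1690453).

995649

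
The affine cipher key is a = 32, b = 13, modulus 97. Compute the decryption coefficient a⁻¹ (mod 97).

gcd(97, 32) by repeated division:
97 = 3×32 + 1
32 = 32×1 + 0
Since gcd(32, 97) = 1, back-substitute to write 1 as a combination:
1 = 97 − 3·32
Thus 32·(-3) ≡ 1 (mod 97); reducing, -3 mod 97 = 94.

94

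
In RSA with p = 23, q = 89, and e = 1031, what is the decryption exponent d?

1767

φ(n) = (p−1)(q−1) = 22·88 = 1936.
Need d with 1031·d ≡ 1 (mod 1936). Apply the extended Euclidean algorithm:
1936 = 1×1031 + 905
1031 = 1×905 + 126
905 = 7×126 + 23
126 = 5×23 + 11
23 = 2×11 + 1
11 = 11×1 + 0
Back-substitute:
1 = 23 − 2·11
1 = −2·126 + 11·23
1 = 11·905 − 79·126
1 = −79·1031 + 90·905
1 = 90·1936 − 169·1031
So 1031·(-169) ≡ 1 (mod 1936), hence d ≡ -169 ≡ 1767 (mod 1936).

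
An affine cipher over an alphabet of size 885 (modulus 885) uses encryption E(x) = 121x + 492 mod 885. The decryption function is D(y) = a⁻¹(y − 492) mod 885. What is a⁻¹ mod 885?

256

Apply the Euclidean algorithm to 885 and 121:
885 = 7*121 + 38
121 = 3*38 + 7
38 = 5*7 + 3
7 = 2*3 + 1
3 = 3*1 + 0
Since gcd(121, 885) = 1, back-substitute to write 1 as a combination:
1 = 7 − 2·3
1 = −2·38 + 11·7
1 = 11·121 − 35·38
1 = −35·885 + 256·121
So 121·256 ≡ 1 (mod 885).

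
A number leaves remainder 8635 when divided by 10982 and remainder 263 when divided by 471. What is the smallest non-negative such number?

294167

Write x = 8635 + 10982·k. Then 10982·k ≡ 263 − 8635 ≡ 106 (mod 471).
Need 10982⁻¹ mod 471. Extended Euclid on (471, 149):
471 = 3*149 + 24
149 = 6*24 + 5
24 = 4*5 + 4
5 = 1*4 + 1
4 = 4*1 + 0
Back-substitute:
1 = 5 − 4
1 = −24 + 5·5
1 = 5·149 − 31·24
1 = −31·471 + 98·149
10982⁻¹ ≡ 98 (mod 471), so k ≡ 98·106 ≡ 26 (mod 471).
x = 8635 + 10982·26 = 294167.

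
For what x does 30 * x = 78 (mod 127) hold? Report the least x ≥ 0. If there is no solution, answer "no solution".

28

First find gcd(30, 127):
127 = 4·30 + 7
30 = 4·7 + 2
7 = 3·2 + 1
2 = 2·1 + 0
gcd = 1, so a unique solution mod 127 exists.
Back-substitute for the Bézout coefficients:
1 = 7 − 3·2
1 = −3·30 + 13·7
1 = 13·127 − 55·30
So 30·(-55) ≡ 1 (mod 127), giving 30⁻¹ ≡ 72.
x ≡ 30⁻¹·78 ≡ 72·78 ≡ 28 (mod 127).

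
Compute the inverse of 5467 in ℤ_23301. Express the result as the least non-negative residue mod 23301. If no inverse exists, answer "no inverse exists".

Extended Euclidean algorithm:
23301 = 4*5467 + 1433
5467 = 3*1433 + 1168
1433 = 1*1168 + 265
1168 = 4*265 + 108
265 = 2*108 + 49
108 = 2*49 + 10
49 = 4*10 + 9
10 = 1*9 + 1
9 = 9*1 + 0
Since gcd(5467, 23301) = 1, back-substitute to write 1 as a combination:
1 = 10 − 9
1 = −49 + 5·10
1 = 5·108 − 11·49
1 = −11·265 + 27·108
1 = 27·1168 − 119·265
1 = −119·1433 + 146·1168
1 = 146·5467 − 557·1433
1 = −557·23301 + 2374·5467
So 5467·2374 ≡ 1 (mod 23301).

2374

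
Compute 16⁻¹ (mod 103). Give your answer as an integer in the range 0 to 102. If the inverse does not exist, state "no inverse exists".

58

Apply the Euclidean algorithm to 103 and 16:
103 = 6×16 + 7
16 = 2×7 + 2
7 = 3×2 + 1
2 = 2×1 + 0
Since gcd(16, 103) = 1, back-substitute to write 1 as a combination:
1 = 7 − 3·2
1 = −3·16 + 7·7
1 = 7·103 − 45·16
So 16·(-45) ≡ 1 (mod 103), and -45 ≡ 58 (mod 103).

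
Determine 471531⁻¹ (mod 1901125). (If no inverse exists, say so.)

1315871

Apply the Euclidean algorithm to 1901125 and 471531:
1901125 = 4×471531 + 15001
471531 = 31×15001 + 6500
15001 = 2×6500 + 2001
6500 = 3×2001 + 497
2001 = 4×497 + 13
497 = 38×13 + 3
13 = 4×3 + 1
3 = 3×1 + 0
The gcd is 1. Working backward:
1 = 13 − 4·3
1 = −4·497 + 153·13
1 = 153·2001 − 616·497
1 = −616·6500 + 2001·2001
1 = 2001·15001 − 4618·6500
1 = −4618·471531 + 145159·15001
1 = 145159·1901125 − 585254·471531
Hence 471531⁻¹ ≡ -585254 ≡ 1315871 (mod 1901125).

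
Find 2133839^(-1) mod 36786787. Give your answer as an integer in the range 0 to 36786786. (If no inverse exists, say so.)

gcd(36786787, 2133839) by repeated division:
36786787 = 17×2133839 + 511524
2133839 = 4×511524 + 87743
511524 = 5×87743 + 72809
87743 = 1×72809 + 14934
72809 = 4×14934 + 13073
14934 = 1×13073 + 1861
13073 = 7×1861 + 46
1861 = 40×46 + 21
46 = 2×21 + 4
21 = 5×4 + 1
4 = 4×1 + 0
Since gcd(2133839, 36786787) = 1, back-substitute to write 1 as a combination:
1 = 21 − 5·4
1 = −5·46 + 11·21
1 = 11·1861 − 445·46
1 = −445·13073 + 3126·1861
1 = 3126·14934 − 3571·13073
1 = −3571·72809 + 17410·14934
1 = 17410·87743 − 20981·72809
1 = −20981·511524 + 122315·87743
1 = 122315·2133839 − 510241·511524
1 = −510241·36786787 + 8796412·2133839
So 2133839·8796412 ≡ 1 (mod 36786787).

8796412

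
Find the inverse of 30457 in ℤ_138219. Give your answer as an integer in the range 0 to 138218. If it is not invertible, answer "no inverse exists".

27406

gcd(138219, 30457) by repeated division:
138219 = 4*30457 + 16391
30457 = 1*16391 + 14066
16391 = 1*14066 + 2325
14066 = 6*2325 + 116
2325 = 20*116 + 5
116 = 23*5 + 1
5 = 5*1 + 0
Since gcd(30457, 138219) = 1, back-substitute to write 1 as a combination:
1 = 116 − 23·5
1 = −23·2325 + 461·116
1 = 461·14066 − 2789·2325
1 = −2789·16391 + 3250·14066
1 = 3250·30457 − 6039·16391
1 = −6039·138219 + 27406·30457
So 30457·27406 ≡ 1 (mod 138219).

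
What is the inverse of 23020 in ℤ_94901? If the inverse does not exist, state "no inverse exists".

65297

gcd(94901, 23020) by repeated division:
94901 = 4·23020 + 2821
23020 = 8·2821 + 452
2821 = 6·452 + 109
452 = 4·109 + 16
109 = 6·16 + 13
16 = 1·13 + 3
13 = 4·3 + 1
3 = 3·1 + 0
The gcd is 1. Working backward:
1 = 13 − 4·3
1 = −4·16 + 5·13
1 = 5·109 − 34·16
1 = −34·452 + 141·109
1 = 141·2821 − 880·452
1 = −880·23020 + 7181·2821
1 = 7181·94901 − 29604·23020
Thus 23020·(-29604) ≡ 1 (mod 94901); reducing, -29604 mod 94901 = 65297.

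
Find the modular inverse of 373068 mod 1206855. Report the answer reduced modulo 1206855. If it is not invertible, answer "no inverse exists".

no inverse exists

Euclidean algorithm on 1206855, 373068:
1206855 = 3×373068 + 87651
373068 = 4×87651 + 22464
87651 = 3×22464 + 20259
22464 = 1×20259 + 2205
20259 = 9×2205 + 414
2205 = 5×414 + 135
414 = 3×135 + 9
135 = 15×9 + 0
Since gcd = 9 > 1, 373068 is not a unit mod 1206855.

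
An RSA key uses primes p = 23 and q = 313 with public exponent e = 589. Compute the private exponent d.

φ(n) = (p−1)(q−1) = 22·312 = 6864.
Need d with 589·d ≡ 1 (mod 6864). Apply the extended Euclidean algorithm:
6864 = 11×589 + 385
589 = 1×385 + 204
385 = 1×204 + 181
204 = 1×181 + 23
181 = 7×23 + 20
23 = 1×20 + 3
20 = 6×3 + 2
3 = 1×2 + 1
2 = 2×1 + 0
Back-substitute:
1 = 3 − 2
1 = −20 + 7·3
1 = 7·23 − 8·20
1 = −8·181 + 63·23
1 = 63·204 − 71·181
1 = −71·385 + 134·204
1 = 134·589 − 205·385
1 = −205·6864 + 2389·589
So 589·2389 ≡ 1 (mod 6864), hence d = 2389.

2389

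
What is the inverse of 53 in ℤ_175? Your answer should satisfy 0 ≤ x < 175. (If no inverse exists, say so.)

142

gcd(175, 53) by repeated division:
175 = 3·53 + 16
53 = 3·16 + 5
16 = 3·5 + 1
5 = 5·1 + 0
gcd = 1, so the inverse exists. Back-substitute:
1 = 16 − 3·5
1 = −3·53 + 10·16
1 = 10·175 − 33·53
Thus 53·(-33) ≡ 1 (mod 175); reducing, -33 mod 175 = 142.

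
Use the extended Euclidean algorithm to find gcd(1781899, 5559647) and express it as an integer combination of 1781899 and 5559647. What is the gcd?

1

Repeated division:
5559647 = 3*1781899 + 213950
1781899 = 8*213950 + 70299
213950 = 3*70299 + 3053
70299 = 23*3053 + 80
3053 = 38*80 + 13
80 = 6*13 + 2
13 = 6*2 + 1
2 = 2*1 + 0
gcd(1781899, 5559647) = 1.
Express as a combination:
1 = 13 − 6·2
1 = −6·80 + 37·13
1 = 37·3053 − 1412·80
1 = −1412·70299 + 32513·3053
1 = 32513·213950 − 98951·70299
1 = −98951·1781899 + 824121·213950
1 = 824121·5559647 − 2571314·1781899
So 1 = (824121)·5559647 + (-2571314)·1781899.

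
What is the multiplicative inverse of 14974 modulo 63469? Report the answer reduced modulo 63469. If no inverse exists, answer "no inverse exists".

Run Euclid on (63469, 14974):
63469 = 4×14974 + 3573
14974 = 4×3573 + 682
3573 = 5×682 + 163
682 = 4×163 + 30
163 = 5×30 + 13
30 = 2×13 + 4
13 = 3×4 + 1
4 = 4×1 + 0
gcd = 1, so the inverse exists. Back-substitute:
1 = 13 − 3·4
1 = −3·30 + 7·13
1 = 7·163 − 38·30
1 = −38·682 + 159·163
1 = 159·3573 − 833·682
1 = −833·14974 + 3491·3573
1 = 3491·63469 − 14797·14974
Thus 14974·(-14797) ≡ 1 (mod 63469); reducing, -14797 mod 63469 = 48672.

48672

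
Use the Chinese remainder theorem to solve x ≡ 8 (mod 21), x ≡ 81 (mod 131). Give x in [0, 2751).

Write x = 8 + 21·k. Then 21·k ≡ 81 − 8 ≡ 73 (mod 131).
Need 21⁻¹ mod 131. Extended Euclid on (131, 21):
131 = 6*21 + 5
21 = 4*5 + 1
5 = 5*1 + 0
Back-substitute:
1 = 21 − 4·5
1 = −4·131 + 25·21
21⁻¹ ≡ 25 (mod 131), so k ≡ 25·73 ≡ 122 (mod 131).
x = 8 + 21·122 = 2570.

2570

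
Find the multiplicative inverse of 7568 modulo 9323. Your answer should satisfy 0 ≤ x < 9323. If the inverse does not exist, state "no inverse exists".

7979

Run Euclid on (9323, 7568):
9323 = 1*7568 + 1755
7568 = 4*1755 + 548
1755 = 3*548 + 111
548 = 4*111 + 104
111 = 1*104 + 7
104 = 14*7 + 6
7 = 1*6 + 1
6 = 6*1 + 0
The gcd is 1. Working backward:
1 = 7 − 6
1 = −104 + 15·7
1 = 15·111 − 16·104
1 = −16·548 + 79·111
1 = 79·1755 − 253·548
1 = −253·7568 + 1091·1755
1 = 1091·9323 − 1344·7568
Thus 7568·(-1344) ≡ 1 (mod 9323); reducing, -1344 mod 9323 = 7979.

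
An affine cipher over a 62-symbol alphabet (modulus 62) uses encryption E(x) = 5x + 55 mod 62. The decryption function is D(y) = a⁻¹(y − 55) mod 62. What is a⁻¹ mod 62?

25

Extended Euclidean algorithm:
62 = 12·5 + 2
5 = 2·2 + 1
2 = 2·1 + 0
gcd = 1, so the inverse exists. Back-substitute:
1 = 5 − 2·2
1 = −2·62 + 25·5
So 5·25 ≡ 1 (mod 62).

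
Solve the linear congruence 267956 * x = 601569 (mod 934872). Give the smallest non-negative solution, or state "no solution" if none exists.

gcd(267956, 934872):
934872 = 3·267956 + 131004
267956 = 2·131004 + 5948
131004 = 22·5948 + 148
5948 = 40·148 + 28
148 = 5·28 + 8
28 = 3·8 + 4
8 = 2·4 + 0
gcd = 4, but 4 ∤ 601569, so the congruence has no solution.

no solution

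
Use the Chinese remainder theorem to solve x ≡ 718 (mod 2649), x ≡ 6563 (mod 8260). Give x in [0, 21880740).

Write x = 718 + 2649·k. Then 2649·k ≡ 6563 − 718 ≡ 5845 (mod 8260).
Need 2649⁻¹ mod 8260. Extended Euclid on (8260, 2649):
8260 = 3×2649 + 313
2649 = 8×313 + 145
313 = 2×145 + 23
145 = 6×23 + 7
23 = 3×7 + 2
7 = 3×2 + 1
2 = 2×1 + 0
Back-substitute:
1 = 7 − 3·2
1 = −3·23 + 10·7
1 = 10·145 − 63·23
1 = −63·313 + 136·145
1 = 136·2649 − 1151·313
1 = −1151·8260 + 3589·2649
2649⁻¹ ≡ 3589 (mod 8260), so k ≡ 3589·5845 ≡ 5565 (mod 8260).
x = 718 + 2649·5565 = 14742403.

14742403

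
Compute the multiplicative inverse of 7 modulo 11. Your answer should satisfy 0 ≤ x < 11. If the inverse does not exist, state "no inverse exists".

8

Run Euclid on (11, 7):
11 = 1×7 + 4
7 = 1×4 + 3
4 = 1×3 + 1
3 = 3×1 + 0
The gcd is 1. Working backward:
1 = 4 − 3
1 = −7 + 2·4
1 = 2·11 − 3·7
So 7·(-3) ≡ 1 (mod 11), and -3 ≡ 8 (mod 11).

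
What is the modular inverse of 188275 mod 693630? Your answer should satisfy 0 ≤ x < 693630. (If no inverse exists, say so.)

Compute gcd(188275, 693630):
693630 = 3*188275 + 128805
188275 = 1*128805 + 59470
128805 = 2*59470 + 9865
59470 = 6*9865 + 280
9865 = 35*280 + 65
280 = 4*65 + 20
65 = 3*20 + 5
20 = 4*5 + 0
The gcd is 5, not 1, hence no inverse exists.

no inverse exists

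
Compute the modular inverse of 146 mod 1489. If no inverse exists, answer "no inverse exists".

51

gcd(1489, 146) by repeated division:
1489 = 10×146 + 29
146 = 5×29 + 1
29 = 29×1 + 0
The gcd is 1. Working backward:
1 = 146 − 5·29
1 = −5·1489 + 51·146
So 146·51 ≡ 1 (mod 1489).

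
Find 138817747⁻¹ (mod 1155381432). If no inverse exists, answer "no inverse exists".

gcd(1155381432, 138817747) by repeated division:
1155381432 = 8·138817747 + 44839456
138817747 = 3·44839456 + 4299379
44839456 = 10·4299379 + 1845666
4299379 = 2·1845666 + 608047
1845666 = 3·608047 + 21525
608047 = 28·21525 + 5347
21525 = 4·5347 + 137
5347 = 39·137 + 4
137 = 34·4 + 1
4 = 4·1 + 0
gcd = 1, so the inverse exists. Back-substitute:
1 = 137 − 34·4
1 = −34·5347 + 1327·137
1 = 1327·21525 − 5342·5347
1 = −5342·608047 + 150903·21525
1 = 150903·1845666 − 458051·608047
1 = −458051·4299379 + 1067005·1845666
1 = 1067005·44839456 − 11128101·4299379
1 = −11128101·138817747 + 34451308·44839456
1 = 34451308·1155381432 − 286738565·138817747
So 138817747·(-286738565) ≡ 1 (mod 1155381432), and -286738565 ≡ 868642867 (mod 1155381432).

868642867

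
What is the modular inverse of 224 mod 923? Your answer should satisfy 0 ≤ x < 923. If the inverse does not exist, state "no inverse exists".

581

Run Euclid on (923, 224):
923 = 4·224 + 27
224 = 8·27 + 8
27 = 3·8 + 3
8 = 2·3 + 2
3 = 1·2 + 1
2 = 2·1 + 0
gcd = 1, so the inverse exists. Back-substitute:
1 = 3 − 2
1 = −8 + 3·3
1 = 3·27 − 10·8
1 = −10·224 + 83·27
1 = 83·923 − 342·224
Hence 224⁻¹ ≡ -342 ≡ 581 (mod 923).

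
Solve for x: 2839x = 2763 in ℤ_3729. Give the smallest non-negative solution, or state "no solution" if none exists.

948

First find gcd(2839, 3729):
3729 = 1×2839 + 890
2839 = 3×890 + 169
890 = 5×169 + 45
169 = 3×45 + 34
45 = 1×34 + 11
34 = 3×11 + 1
11 = 11×1 + 0
gcd = 1, so a unique solution mod 3729 exists.
Back-substitute for the Bézout coefficients:
1 = 34 − 3·11
1 = −3·45 + 4·34
1 = 4·169 − 15·45
1 = −15·890 + 79·169
1 = 79·2839 − 252·890
1 = −252·3729 + 331·2839
So 2839·(331) ≡ 1 (mod 3729), giving 2839⁻¹ ≡ 331.
x ≡ 2839⁻¹·2763 ≡ 331·2763 ≡ 948 (mod 3729).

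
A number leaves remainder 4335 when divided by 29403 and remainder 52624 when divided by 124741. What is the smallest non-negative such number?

2867972955

Write x = 4335 + 29403·k. Then 29403·k ≡ 52624 − 4335 ≡ 48289 (mod 124741).
Need 29403⁻¹ mod 124741. Extended Euclid on (124741, 29403):
124741 = 4*29403 + 7129
29403 = 4*7129 + 887
7129 = 8*887 + 33
887 = 26*33 + 29
33 = 1*29 + 4
29 = 7*4 + 1
4 = 4*1 + 0
Back-substitute:
1 = 29 − 7·4
1 = −7·33 + 8·29
1 = 8·887 − 215·33
1 = −215·7129 + 1728·887
1 = 1728·29403 − 7127·7129
1 = −7127·124741 + 30236·29403
29403⁻¹ ≡ 30236 (mod 124741), so k ≡ 30236·48289 ≡ 97540 (mod 124741).
x = 4335 + 29403·97540 = 2867972955.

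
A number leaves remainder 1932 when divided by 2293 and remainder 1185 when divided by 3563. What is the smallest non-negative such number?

717348

Write x = 1932 + 2293·k. Then 2293·k ≡ 1185 − 1932 ≡ 2816 (mod 3563).
Need 2293⁻¹ mod 3563. Extended Euclid on (3563, 2293):
3563 = 1*2293 + 1270
2293 = 1*1270 + 1023
1270 = 1*1023 + 247
1023 = 4*247 + 35
247 = 7*35 + 2
35 = 17*2 + 1
2 = 2*1 + 0
Back-substitute:
1 = 35 − 17·2
1 = −17·247 + 120·35
1 = 120·1023 − 497·247
1 = −497·1270 + 617·1023
1 = 617·2293 − 1114·1270
1 = −1114·3563 + 1731·2293
2293⁻¹ ≡ 1731 (mod 3563), so k ≡ 1731·2816 ≡ 312 (mod 3563).
x = 1932 + 2293·312 = 717348.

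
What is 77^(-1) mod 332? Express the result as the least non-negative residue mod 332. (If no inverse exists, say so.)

69

Run Euclid on (332, 77):
332 = 4·77 + 24
77 = 3·24 + 5
24 = 4·5 + 4
5 = 1·4 + 1
4 = 4·1 + 0
Since gcd(77, 332) = 1, back-substitute to write 1 as a combination:
1 = 5 − 4
1 = −24 + 5·5
1 = 5·77 − 16·24
1 = −16·332 + 69·77
So 77·69 ≡ 1 (mod 332).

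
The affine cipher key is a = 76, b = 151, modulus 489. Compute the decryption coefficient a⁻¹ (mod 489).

Extended Euclidean algorithm:
489 = 6×76 + 33
76 = 2×33 + 10
33 = 3×10 + 3
10 = 3×3 + 1
3 = 3×1 + 0
gcd = 1, so the inverse exists. Back-substitute:
1 = 10 − 3·3
1 = −3·33 + 10·10
1 = 10·76 − 23·33
1 = −23·489 + 148·76
So 76·148 ≡ 1 (mod 489).

148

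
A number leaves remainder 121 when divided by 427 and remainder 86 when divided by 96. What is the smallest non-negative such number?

23606

Write x = 121 + 427·k. Then 427·k ≡ 86 − 121 ≡ 61 (mod 96).
Need 427⁻¹ mod 96. Extended Euclid on (96, 43):
96 = 2·43 + 10
43 = 4·10 + 3
10 = 3·3 + 1
3 = 3·1 + 0
Back-substitute:
1 = 10 − 3·3
1 = −3·43 + 13·10
1 = 13·96 − 29·43
427⁻¹ ≡ 67 (mod 96), so k ≡ 67·61 ≡ 55 (mod 96).
x = 121 + 427·55 = 23606.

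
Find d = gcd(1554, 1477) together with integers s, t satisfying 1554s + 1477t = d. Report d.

Euclidean algorithm:
1554 = 1*1477 + 77
1477 = 19*77 + 14
77 = 5*14 + 7
14 = 2*7 + 0
gcd(1554, 1477) = 7.
Express as a combination:
7 = 77 − 5·14
7 = −5·1477 + 96·77
7 = 96·1554 − 101·1477
So 7 = (96)·1554 + (-101)·1477.

7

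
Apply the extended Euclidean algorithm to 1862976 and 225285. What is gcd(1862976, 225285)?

3

Euclidean algorithm:
1862976 = 8*225285 + 60696
225285 = 3*60696 + 43197
60696 = 1*43197 + 17499
43197 = 2*17499 + 8199
17499 = 2*8199 + 1101
8199 = 7*1101 + 492
1101 = 2*492 + 117
492 = 4*117 + 24
117 = 4*24 + 21
24 = 1*21 + 3
21 = 7*3 + 0
gcd(1862976, 225285) = 3.
Working backward:
3 = 24 − 21
3 = −117 + 5·24
3 = 5·492 − 21·117
3 = −21·1101 + 47·492
3 = 47·8199 − 350·1101
3 = −350·17499 + 747·8199
3 = 747·43197 − 1844·17499
3 = −1844·60696 + 2591·43197
3 = 2591·225285 − 9617·60696
3 = −9617·1862976 + 79527·225285
So 3 = (-9617)·1862976 + (79527)·225285.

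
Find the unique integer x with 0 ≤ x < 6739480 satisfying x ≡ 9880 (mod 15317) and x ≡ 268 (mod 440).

1296508

Write x = 9880 + 15317·k. Then 15317·k ≡ 268 − 9880 ≡ 68 (mod 440).
Need 15317⁻¹ mod 440. Extended Euclid on (440, 357):
440 = 1*357 + 83
357 = 4*83 + 25
83 = 3*25 + 8
25 = 3*8 + 1
8 = 8*1 + 0
Back-substitute:
1 = 25 − 3·8
1 = −3·83 + 10·25
1 = 10·357 − 43·83
1 = −43·440 + 53·357
15317⁻¹ ≡ 53 (mod 440), so k ≡ 53·68 ≡ 84 (mod 440).
x = 9880 + 15317·84 = 1296508.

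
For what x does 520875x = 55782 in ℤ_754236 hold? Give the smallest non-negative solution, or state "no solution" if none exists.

72818

First find gcd(520875, 754236):
754236 = 1·520875 + 233361
520875 = 2·233361 + 54153
233361 = 4·54153 + 16749
54153 = 3·16749 + 3906
16749 = 4·3906 + 1125
3906 = 3·1125 + 531
1125 = 2·531 + 63
531 = 8·63 + 27
63 = 2·27 + 9
27 = 3·9 + 0
gcd = 9 and 9 | 55782, so solutions exist. Divide through by 9: 57875x ≡ 6198 (mod 83804).
Now find 57875⁻¹ mod 83804:
83804 = 1×57875 + 25929
57875 = 2×25929 + 6017
25929 = 4×6017 + 1861
6017 = 3×1861 + 434
1861 = 4×434 + 125
434 = 3×125 + 59
125 = 2×59 + 7
59 = 8×7 + 3
7 = 2×3 + 1
3 = 3×1 + 0
Back-substitute:
1 = 7 − 2·3
1 = −2·59 + 17·7
1 = 17·125 − 36·59
1 = −36·434 + 125·125
1 = 125·1861 − 536·434
1 = −536·6017 + 1733·1861
1 = 1733·25929 − 7468·6017
1 = −7468·57875 + 16669·25929
1 = 16669·83804 − 24137·57875
So 57875·(-24137) ≡ 1 (mod 83804), i.e. 57875⁻¹ ≡ 59667.
Then x ≡ 59667·6198 ≡ 72818 (mod 83804); the smallest non-negative solution is x = 72818.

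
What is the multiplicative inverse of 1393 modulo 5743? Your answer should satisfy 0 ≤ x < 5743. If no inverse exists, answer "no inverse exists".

4366

Apply the Euclidean algorithm to 5743 and 1393:
5743 = 4*1393 + 171
1393 = 8*171 + 25
171 = 6*25 + 21
25 = 1*21 + 4
21 = 5*4 + 1
4 = 4*1 + 0
Since gcd(1393, 5743) = 1, back-substitute to write 1 as a combination:
1 = 21 − 5·4
1 = −5·25 + 6·21
1 = 6·171 − 41·25
1 = −41·1393 + 334·171
1 = 334·5743 − 1377·1393
Hence 1393⁻¹ ≡ -1377 ≡ 4366 (mod 5743).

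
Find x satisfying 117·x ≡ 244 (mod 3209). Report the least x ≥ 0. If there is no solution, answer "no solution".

First find gcd(117, 3209):
3209 = 27·117 + 50
117 = 2·50 + 17
50 = 2·17 + 16
17 = 1·16 + 1
16 = 16·1 + 0
gcd = 1, so a unique solution mod 3209 exists.
Back-substitute for the Bézout coefficients:
1 = 17 − 16
1 = −50 + 3·17
1 = 3·117 − 7·50
1 = −7·3209 + 192·117
So 117·(192) ≡ 1 (mod 3209), giving 117⁻¹ ≡ 192.
x ≡ 117⁻¹·244 ≡ 192·244 ≡ 1922 (mod 3209).

1922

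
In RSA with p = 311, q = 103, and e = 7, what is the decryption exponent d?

φ(n) = (p−1)(q−1) = 310·102 = 31620.
Need d with 7·d ≡ 1 (mod 31620). Apply the extended Euclidean algorithm:
31620 = 4517·7 + 1
7 = 7·1 + 0
Back-substitute:
1 = 31620 − 4517·7
So 7·(-4517) ≡ 1 (mod 31620), hence d ≡ -4517 ≡ 27103 (mod 31620).

27103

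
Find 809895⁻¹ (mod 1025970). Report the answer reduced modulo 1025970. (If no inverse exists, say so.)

Euclidean algorithm on 1025970, 809895:
1025970 = 1·809895 + 216075
809895 = 3·216075 + 161670
216075 = 1·161670 + 54405
161670 = 2·54405 + 52860
54405 = 1·52860 + 1545
52860 = 34·1545 + 330
1545 = 4·330 + 225
330 = 1·225 + 105
225 = 2·105 + 15
105 = 7·15 + 0
Since gcd = 15 > 1, 809895 is not a unit mod 1025970.

no inverse exists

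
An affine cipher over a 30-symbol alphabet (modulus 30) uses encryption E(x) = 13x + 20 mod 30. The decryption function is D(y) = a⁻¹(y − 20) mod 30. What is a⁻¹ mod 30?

Apply the Euclidean algorithm to 30 and 13:
30 = 2·13 + 4
13 = 3·4 + 1
4 = 4·1 + 0
gcd = 1, so the inverse exists. Back-substitute:
1 = 13 − 3·4
1 = −3·30 + 7·13
So 13·7 ≡ 1 (mod 30).

7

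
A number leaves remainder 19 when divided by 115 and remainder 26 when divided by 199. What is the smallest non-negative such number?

13359

Write x = 19 + 115·k. Then 115·k ≡ 26 − 19 ≡ 7 (mod 199).
Need 115⁻¹ mod 199. Extended Euclid on (199, 115):
199 = 1·115 + 84
115 = 1·84 + 31
84 = 2·31 + 22
31 = 1·22 + 9
22 = 2·9 + 4
9 = 2·4 + 1
4 = 4·1 + 0
Back-substitute:
1 = 9 − 2·4
1 = −2·22 + 5·9
1 = 5·31 − 7·22
1 = −7·84 + 19·31
1 = 19·115 − 26·84
1 = −26·199 + 45·115
115⁻¹ ≡ 45 (mod 199), so k ≡ 45·7 ≡ 116 (mod 199).
x = 19 + 115·116 = 13359.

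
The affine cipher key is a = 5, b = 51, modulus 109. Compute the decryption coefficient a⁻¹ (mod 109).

22

Run Euclid on (109, 5):
109 = 21·5 + 4
5 = 1·4 + 1
4 = 4·1 + 0
gcd = 1, so the inverse exists. Back-substitute:
1 = 5 − 4
1 = −109 + 22·5
So 5·22 ≡ 1 (mod 109).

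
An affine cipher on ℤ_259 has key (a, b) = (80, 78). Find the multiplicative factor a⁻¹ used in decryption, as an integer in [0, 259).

68

Apply the Euclidean algorithm to 259 and 80:
259 = 3*80 + 19
80 = 4*19 + 4
19 = 4*4 + 3
4 = 1*3 + 1
3 = 3*1 + 0
gcd = 1, so the inverse exists. Back-substitute:
1 = 4 − 3
1 = −19 + 5·4
1 = 5·80 − 21·19
1 = −21·259 + 68·80
So 80·68 ≡ 1 (mod 259).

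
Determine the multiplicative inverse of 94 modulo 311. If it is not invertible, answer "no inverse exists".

268

Apply the Euclidean algorithm to 311 and 94:
311 = 3·94 + 29
94 = 3·29 + 7
29 = 4·7 + 1
7 = 7·1 + 0
gcd = 1, so the inverse exists. Back-substitute:
1 = 29 − 4·7
1 = −4·94 + 13·29
1 = 13·311 − 43·94
Hence 94⁻¹ ≡ -43 ≡ 268 (mod 311).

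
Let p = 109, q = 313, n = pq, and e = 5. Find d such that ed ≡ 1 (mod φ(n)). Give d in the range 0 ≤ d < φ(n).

φ(n) = (p−1)(q−1) = 108·312 = 33696.
Need d with 5·d ≡ 1 (mod 33696). Apply the extended Euclidean algorithm:
33696 = 6739·5 + 1
5 = 5·1 + 0
Back-substitute:
1 = 33696 − 6739·5
So 5·(-6739) ≡ 1 (mod 33696), hence d ≡ -6739 ≡ 26957 (mod 33696).

26957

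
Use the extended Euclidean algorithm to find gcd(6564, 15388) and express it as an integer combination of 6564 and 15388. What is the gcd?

4

Repeated division:
15388 = 2*6564 + 2260
6564 = 2*2260 + 2044
2260 = 1*2044 + 216
2044 = 9*216 + 100
216 = 2*100 + 16
100 = 6*16 + 4
16 = 4*4 + 0
gcd(6564, 15388) = 4.
Express as a combination:
4 = 100 − 6·16
4 = −6·216 + 13·100
4 = 13·2044 − 123·216
4 = −123·2260 + 136·2044
4 = 136·6564 − 395·2260
4 = −395·15388 + 926·6564
So 4 = (-395)·15388 + (926)·6564.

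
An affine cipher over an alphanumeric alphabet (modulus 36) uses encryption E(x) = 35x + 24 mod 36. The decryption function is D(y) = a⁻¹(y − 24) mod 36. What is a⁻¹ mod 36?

35

Run Euclid on (36, 35):
36 = 1×35 + 1
35 = 35×1 + 0
Since gcd(35, 36) = 1, back-substitute to write 1 as a combination:
1 = 36 − 35
So 35·(-1) ≡ 1 (mod 36), and -1 ≡ 35 (mod 36).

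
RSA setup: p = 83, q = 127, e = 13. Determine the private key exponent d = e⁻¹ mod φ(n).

7153

φ(n) = (p−1)(q−1) = 82·126 = 10332.
Need d with 13·d ≡ 1 (mod 10332). Apply the extended Euclidean algorithm:
10332 = 794*13 + 10
13 = 1*10 + 3
10 = 3*3 + 1
3 = 3*1 + 0
Back-substitute:
1 = 10 − 3·3
1 = −3·13 + 4·10
1 = 4·10332 − 3179·13
So 13·(-3179) ≡ 1 (mod 10332), hence d ≡ -3179 ≡ 7153 (mod 10332).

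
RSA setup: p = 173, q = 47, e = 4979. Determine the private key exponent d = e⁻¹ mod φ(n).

φ(n) = (p−1)(q−1) = 172·46 = 7912.
Need d with 4979·d ≡ 1 (mod 7912). Apply the extended Euclidean algorithm:
7912 = 1·4979 + 2933
4979 = 1·2933 + 2046
2933 = 1·2046 + 887
2046 = 2·887 + 272
887 = 3·272 + 71
272 = 3·71 + 59
71 = 1·59 + 12
59 = 4·12 + 11
12 = 1·11 + 1
11 = 11·1 + 0
Back-substitute:
1 = 12 − 11
1 = −59 + 5·12
1 = 5·71 − 6·59
1 = −6·272 + 23·71
1 = 23·887 − 75·272
1 = −75·2046 + 173·887
1 = 173·2933 − 248·2046
1 = −248·4979 + 421·2933
1 = 421·7912 − 669·4979
So 4979·(-669) ≡ 1 (mod 7912), hence d ≡ -669 ≡ 7243 (mod 7912).

7243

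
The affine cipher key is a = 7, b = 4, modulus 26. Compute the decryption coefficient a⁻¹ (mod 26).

15

gcd(26, 7) by repeated division:
26 = 3·7 + 5
7 = 1·5 + 2
5 = 2·2 + 1
2 = 2·1 + 0
gcd = 1, so the inverse exists. Back-substitute:
1 = 5 − 2·2
1 = −2·7 + 3·5
1 = 3·26 − 11·7
So 7·(-11) ≡ 1 (mod 26), and -11 ≡ 15 (mod 26).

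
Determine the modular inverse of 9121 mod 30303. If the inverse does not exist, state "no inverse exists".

Compute gcd(9121, 30303):
30303 = 3×9121 + 2940
9121 = 3×2940 + 301
2940 = 9×301 + 231
301 = 1×231 + 70
231 = 3×70 + 21
70 = 3×21 + 7
21 = 3×7 + 0
gcd(9121, 30303) = 7 ≠ 1, so 9121 has no multiplicative inverse modulo 30303.

no inverse exists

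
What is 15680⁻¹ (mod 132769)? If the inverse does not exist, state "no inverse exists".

Compute gcd(15680, 132769):
132769 = 8·15680 + 7329
15680 = 2·7329 + 1022
7329 = 7·1022 + 175
1022 = 5·175 + 147
175 = 1·147 + 28
147 = 5·28 + 7
28 = 4·7 + 0
Since gcd = 7 > 1, 15680 is not a unit mod 132769.

no inverse exists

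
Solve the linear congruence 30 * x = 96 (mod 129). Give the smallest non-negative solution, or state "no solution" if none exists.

First find gcd(30, 129):
129 = 4×30 + 9
30 = 3×9 + 3
9 = 3×3 + 0
gcd = 3 and 3 | 96, so solutions exist. Divide through by 3: 10x ≡ 32 (mod 43).
Now find 10⁻¹ mod 43:
43 = 4·10 + 3
10 = 3·3 + 1
3 = 3·1 + 0
Back-substitute:
1 = 10 − 3·3
1 = −3·43 + 13·10
So 10⁻¹ ≡ 13 (mod 43).
Then x ≡ 13·32 ≡ 29 (mod 43); the smallest non-negative solution is x = 29.

29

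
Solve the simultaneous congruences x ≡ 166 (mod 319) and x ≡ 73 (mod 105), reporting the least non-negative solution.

1123

Write x = 166 + 319·k. Then 319·k ≡ 73 − 166 ≡ 12 (mod 105).
Need 319⁻¹ mod 105. Extended Euclid on (105, 4):
105 = 26·4 + 1
4 = 4·1 + 0
Back-substitute:
1 = 105 − 26·4
319⁻¹ ≡ 79 (mod 105), so k ≡ 79·12 ≡ 3 (mod 105).
x = 166 + 319·3 = 1123.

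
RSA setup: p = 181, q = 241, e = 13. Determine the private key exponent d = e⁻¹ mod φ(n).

39877

φ(n) = (p−1)(q−1) = 180·240 = 43200.
Need d with 13·d ≡ 1 (mod 43200). Apply the extended Euclidean algorithm:
43200 = 3323×13 + 1
13 = 13×1 + 0
Back-substitute:
1 = 43200 − 3323·13
So 13·(-3323) ≡ 1 (mod 43200), hence d ≡ -3323 ≡ 39877 (mod 43200).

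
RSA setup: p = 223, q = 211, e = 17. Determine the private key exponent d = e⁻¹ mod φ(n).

φ(n) = (p−1)(q−1) = 222·210 = 46620.
Need d with 17·d ≡ 1 (mod 46620). Apply the extended Euclidean algorithm:
46620 = 2742·17 + 6
17 = 2·6 + 5
6 = 1·5 + 1
5 = 5·1 + 0
Back-substitute:
1 = 6 − 5
1 = −17 + 3·6
1 = 3·46620 − 8227·17
So 17·(-8227) ≡ 1 (mod 46620), hence d ≡ -8227 ≡ 38393 (mod 46620).

38393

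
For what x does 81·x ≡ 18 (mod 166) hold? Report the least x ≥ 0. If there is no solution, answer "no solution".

74

First find gcd(81, 166):
166 = 2×81 + 4
81 = 20×4 + 1
4 = 4×1 + 0
gcd = 1, so a unique solution mod 166 exists.
Back-substitute for the Bézout coefficients:
1 = 81 − 20·4
1 = −20·166 + 41·81
So 81·(41) ≡ 1 (mod 166), giving 81⁻¹ ≡ 41.
x ≡ 81⁻¹·18 ≡ 41·18 ≡ 74 (mod 166).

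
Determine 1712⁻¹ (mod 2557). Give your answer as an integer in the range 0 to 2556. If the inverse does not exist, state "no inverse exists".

gcd(2557, 1712) by repeated division:
2557 = 1×1712 + 845
1712 = 2×845 + 22
845 = 38×22 + 9
22 = 2×9 + 4
9 = 2×4 + 1
4 = 4×1 + 0
Since gcd(1712, 2557) = 1, back-substitute to write 1 as a combination:
1 = 9 − 2·4
1 = −2·22 + 5·9
1 = 5·845 − 192·22
1 = −192·1712 + 389·845
1 = 389·2557 − 581·1712
Thus 1712·(-581) ≡ 1 (mod 2557); reducing, -581 mod 2557 = 1976.

1976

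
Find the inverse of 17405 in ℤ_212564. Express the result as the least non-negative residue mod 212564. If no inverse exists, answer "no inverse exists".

50329

Extended Euclidean algorithm:
212564 = 12*17405 + 3704
17405 = 4*3704 + 2589
3704 = 1*2589 + 1115
2589 = 2*1115 + 359
1115 = 3*359 + 38
359 = 9*38 + 17
38 = 2*17 + 4
17 = 4*4 + 1
4 = 4*1 + 0
Since gcd(17405, 212564) = 1, back-substitute to write 1 as a combination:
1 = 17 − 4·4
1 = −4·38 + 9·17
1 = 9·359 − 85·38
1 = −85·1115 + 264·359
1 = 264·2589 − 613·1115
1 = −613·3704 + 877·2589
1 = 877·17405 − 4121·3704
1 = −4121·212564 + 50329·17405
So 17405·50329 ≡ 1 (mod 212564).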